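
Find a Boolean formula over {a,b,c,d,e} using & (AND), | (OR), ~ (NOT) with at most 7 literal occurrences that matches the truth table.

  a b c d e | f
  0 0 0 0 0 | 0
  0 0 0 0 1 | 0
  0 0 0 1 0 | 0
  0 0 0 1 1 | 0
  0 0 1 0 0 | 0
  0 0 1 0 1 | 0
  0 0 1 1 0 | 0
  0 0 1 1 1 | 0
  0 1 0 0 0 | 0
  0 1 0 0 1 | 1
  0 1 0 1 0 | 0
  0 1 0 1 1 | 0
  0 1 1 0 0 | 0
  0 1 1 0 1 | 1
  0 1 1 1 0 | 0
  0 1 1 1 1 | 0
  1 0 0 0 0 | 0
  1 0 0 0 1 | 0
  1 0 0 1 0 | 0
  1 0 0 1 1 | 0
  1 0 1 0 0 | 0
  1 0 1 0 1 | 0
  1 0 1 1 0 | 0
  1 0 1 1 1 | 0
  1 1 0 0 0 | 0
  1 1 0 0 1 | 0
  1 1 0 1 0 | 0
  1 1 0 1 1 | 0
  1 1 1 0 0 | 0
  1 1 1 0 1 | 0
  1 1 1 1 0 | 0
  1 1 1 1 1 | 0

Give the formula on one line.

(((e & b) & (c | ~a)) & (~d & ~a))

  (e & b) = 00000000010101010000000001010101
  ~a = 11111111111111110000000000000000
  (c | ~a) = 11111111111111110000111100001111
  ((e & b) & (c | ~a)) = 00000000010101010000000000000101
  ~d = 11001100110011001100110011001100
  (~d & ~a) = 11001100110011000000000000000000
  (((e & b) & (c | ~a)) & (~d & ~a)) = 00000000010001000000000000000000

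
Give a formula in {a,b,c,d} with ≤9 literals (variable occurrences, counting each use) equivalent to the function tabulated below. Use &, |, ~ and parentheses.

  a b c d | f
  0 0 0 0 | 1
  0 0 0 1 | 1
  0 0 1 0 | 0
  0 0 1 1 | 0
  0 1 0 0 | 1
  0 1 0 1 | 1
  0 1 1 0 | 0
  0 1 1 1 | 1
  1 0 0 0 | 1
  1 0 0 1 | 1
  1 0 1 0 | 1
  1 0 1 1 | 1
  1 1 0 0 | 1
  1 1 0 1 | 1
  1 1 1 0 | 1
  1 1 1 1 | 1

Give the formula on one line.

  ~c = 1100110011001100
  (d & ~c) = 0100010001000100
  ((d & ~c) | b) = 0100111101001111
  (((d & ~c) | b) & d) = 0100010101000101
  ((((d & ~c) | b) & d) | a) = 0100010111111111
  (~c | ((((d & ~c) | b) & d) | a)) = 1100110111111111

(~c | ((((d & ~c) | b) & d) | a))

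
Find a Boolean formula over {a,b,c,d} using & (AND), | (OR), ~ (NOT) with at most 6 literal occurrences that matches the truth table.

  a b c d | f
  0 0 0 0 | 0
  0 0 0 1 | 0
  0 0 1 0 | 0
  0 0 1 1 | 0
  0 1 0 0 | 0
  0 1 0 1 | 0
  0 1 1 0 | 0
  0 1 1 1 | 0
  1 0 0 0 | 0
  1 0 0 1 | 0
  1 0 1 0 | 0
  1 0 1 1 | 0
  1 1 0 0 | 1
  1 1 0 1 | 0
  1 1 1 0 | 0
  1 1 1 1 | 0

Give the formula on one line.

(((b & (~c | d)) & a) & ~d)

  ~c = 1100110011001100
  (~c | d) = 1101110111011101
  (b & (~c | d)) = 0000110100001101
  ((b & (~c | d)) & a) = 0000000000001101
  ~d = 1010101010101010
  (((b & (~c | d)) & a) & ~d) = 0000000000001000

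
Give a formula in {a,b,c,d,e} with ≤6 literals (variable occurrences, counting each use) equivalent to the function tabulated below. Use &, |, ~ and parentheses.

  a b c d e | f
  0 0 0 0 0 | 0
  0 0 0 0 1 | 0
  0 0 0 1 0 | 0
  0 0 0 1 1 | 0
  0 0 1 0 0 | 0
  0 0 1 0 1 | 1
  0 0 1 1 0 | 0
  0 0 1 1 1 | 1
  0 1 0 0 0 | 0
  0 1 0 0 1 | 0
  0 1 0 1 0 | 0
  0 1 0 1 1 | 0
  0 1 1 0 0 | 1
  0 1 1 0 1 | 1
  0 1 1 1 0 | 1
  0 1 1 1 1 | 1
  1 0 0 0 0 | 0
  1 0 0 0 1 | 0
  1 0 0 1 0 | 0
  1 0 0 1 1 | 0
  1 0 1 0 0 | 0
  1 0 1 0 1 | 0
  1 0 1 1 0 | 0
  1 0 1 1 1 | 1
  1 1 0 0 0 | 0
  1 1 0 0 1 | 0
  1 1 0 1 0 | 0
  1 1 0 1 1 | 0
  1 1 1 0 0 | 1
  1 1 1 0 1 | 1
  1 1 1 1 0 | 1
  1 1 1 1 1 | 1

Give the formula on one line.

((((d | ~a) & c) & e) | (c & b))

  ~a = 11111111111111110000000000000000
  (d | ~a) = 11111111111111110011001100110011
  ((d | ~a) & c) = 00001111000011110000001100000011
  (((d | ~a) & c) & e) = 00000101000001010000000100000001
  (c & b) = 00000000000011110000000000001111
  ((((d | ~a) & c) & e) | (c & b)) = 00000101000011110000000100001111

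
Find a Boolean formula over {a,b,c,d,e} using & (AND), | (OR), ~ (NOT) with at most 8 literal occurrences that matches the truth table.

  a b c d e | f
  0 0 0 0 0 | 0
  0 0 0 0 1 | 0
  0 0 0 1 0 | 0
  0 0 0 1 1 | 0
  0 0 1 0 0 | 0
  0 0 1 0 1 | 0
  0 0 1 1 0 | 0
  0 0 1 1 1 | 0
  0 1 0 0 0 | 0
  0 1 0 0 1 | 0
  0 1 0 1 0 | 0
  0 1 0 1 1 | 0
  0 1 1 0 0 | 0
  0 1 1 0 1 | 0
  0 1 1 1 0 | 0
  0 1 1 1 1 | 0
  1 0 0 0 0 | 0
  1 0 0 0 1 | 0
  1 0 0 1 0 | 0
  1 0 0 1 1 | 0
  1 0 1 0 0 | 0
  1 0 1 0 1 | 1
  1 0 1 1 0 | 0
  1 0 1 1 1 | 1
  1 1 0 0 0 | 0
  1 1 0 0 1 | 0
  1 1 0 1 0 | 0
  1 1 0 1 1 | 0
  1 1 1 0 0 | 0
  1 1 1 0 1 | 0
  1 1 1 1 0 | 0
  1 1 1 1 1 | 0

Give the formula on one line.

  (e & a) = 00000000000000000101010101010101
  ~b = 11111111000000001111111100000000
  (~b & e) = 01010101000000000101010100000000
  (c & (~b & e)) = 00000101000000000000010100000000
  ((e & a) & (c & (~b & e))) = 00000000000000000000010100000000

((e & a) & (c & (~b & e)))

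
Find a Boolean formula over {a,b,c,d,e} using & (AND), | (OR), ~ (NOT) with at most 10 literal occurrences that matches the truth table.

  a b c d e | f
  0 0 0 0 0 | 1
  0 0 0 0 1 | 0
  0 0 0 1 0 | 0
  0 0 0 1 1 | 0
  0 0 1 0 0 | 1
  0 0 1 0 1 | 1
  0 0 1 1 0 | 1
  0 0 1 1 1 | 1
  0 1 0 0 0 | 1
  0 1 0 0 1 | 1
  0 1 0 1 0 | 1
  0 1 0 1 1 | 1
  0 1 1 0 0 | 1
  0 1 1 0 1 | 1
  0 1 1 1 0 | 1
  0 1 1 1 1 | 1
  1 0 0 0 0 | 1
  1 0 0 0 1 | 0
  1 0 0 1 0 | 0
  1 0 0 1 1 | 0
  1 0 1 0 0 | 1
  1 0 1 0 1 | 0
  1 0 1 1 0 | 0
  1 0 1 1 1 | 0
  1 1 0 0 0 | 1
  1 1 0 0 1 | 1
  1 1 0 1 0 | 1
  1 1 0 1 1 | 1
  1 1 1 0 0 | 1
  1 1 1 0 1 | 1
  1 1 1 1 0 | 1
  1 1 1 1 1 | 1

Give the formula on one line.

  ~a = 11111111111111110000000000000000
  (c & ~a) = 00001111000011110000000000000000
  ~d = 11001100110011001100110011001100
  ~b = 11111111000000001111111100000000
  ~c = 11110000111100001111000011110000
  (~b | ~c) = 11111111111100001111111111110000
  (~d | (~b | ~c)) = 11111111111111001111111111111100
  ((c & ~a) & (~d | (~b | ~c))) = 00001111000011000000000000000000
  ~e = 10101010101010101010101010101010
  (~e & ~d) = 10001000100010001000100010001000
  (((c & ~a) & (~d | (~b | ~c))) | (~e & ~d)) = 10001111100011001000100010001000
  (b | (((c & ~a) & (~d | (~b | ~c))) | (~e & ~d))) = 10001111111111111000100011111111

(b | (((c & ~a) & (~d | (~b | ~c))) | (~e & ~d)))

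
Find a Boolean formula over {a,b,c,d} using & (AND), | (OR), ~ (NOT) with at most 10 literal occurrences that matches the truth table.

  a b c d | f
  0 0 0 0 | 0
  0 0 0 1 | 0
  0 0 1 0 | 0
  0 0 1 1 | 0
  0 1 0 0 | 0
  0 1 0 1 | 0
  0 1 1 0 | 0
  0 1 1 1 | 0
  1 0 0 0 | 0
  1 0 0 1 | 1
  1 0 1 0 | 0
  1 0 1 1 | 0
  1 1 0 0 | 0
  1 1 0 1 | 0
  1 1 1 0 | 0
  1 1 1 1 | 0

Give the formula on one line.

((~c & a) & (((a | b) & ((d | b) | c)) & ~b))

  ~c = 1100110011001100
  (~c & a) = 0000000011001100
  (a | b) = 0000111111111111
  (d | b) = 0101111101011111
  ((d | b) | c) = 0111111101111111
  ((a | b) & ((d | b) | c)) = 0000111101111111
  ~b = 1111000011110000
  (((a | b) & ((d | b) | c)) & ~b) = 0000000001110000
  ((~c & a) & (((a | b) & ((d | b) | c)) & ~b)) = 0000000001000000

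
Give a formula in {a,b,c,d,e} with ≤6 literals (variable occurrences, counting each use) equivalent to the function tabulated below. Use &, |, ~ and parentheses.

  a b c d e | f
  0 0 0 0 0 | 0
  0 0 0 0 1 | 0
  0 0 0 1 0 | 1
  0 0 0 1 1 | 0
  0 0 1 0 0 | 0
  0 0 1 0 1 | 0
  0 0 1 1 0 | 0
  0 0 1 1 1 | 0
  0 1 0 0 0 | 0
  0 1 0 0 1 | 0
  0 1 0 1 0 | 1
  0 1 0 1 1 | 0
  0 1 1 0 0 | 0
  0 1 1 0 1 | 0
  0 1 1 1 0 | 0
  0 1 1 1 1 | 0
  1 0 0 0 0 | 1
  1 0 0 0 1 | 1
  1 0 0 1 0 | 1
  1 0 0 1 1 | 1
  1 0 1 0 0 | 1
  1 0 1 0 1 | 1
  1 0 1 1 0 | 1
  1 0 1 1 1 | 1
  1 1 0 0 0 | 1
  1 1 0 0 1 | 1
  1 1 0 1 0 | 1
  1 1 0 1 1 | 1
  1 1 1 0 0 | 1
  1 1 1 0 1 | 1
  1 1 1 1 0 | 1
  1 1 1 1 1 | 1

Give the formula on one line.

(((~a & (~c & d)) & ~e) | a)

  ~a = 11111111111111110000000000000000
  ~c = 11110000111100001111000011110000
  (~c & d) = 00110000001100000011000000110000
  (~a & (~c & d)) = 00110000001100000000000000000000
  ~e = 10101010101010101010101010101010
  ((~a & (~c & d)) & ~e) = 00100000001000000000000000000000
  (((~a & (~c & d)) & ~e) | a) = 00100000001000001111111111111111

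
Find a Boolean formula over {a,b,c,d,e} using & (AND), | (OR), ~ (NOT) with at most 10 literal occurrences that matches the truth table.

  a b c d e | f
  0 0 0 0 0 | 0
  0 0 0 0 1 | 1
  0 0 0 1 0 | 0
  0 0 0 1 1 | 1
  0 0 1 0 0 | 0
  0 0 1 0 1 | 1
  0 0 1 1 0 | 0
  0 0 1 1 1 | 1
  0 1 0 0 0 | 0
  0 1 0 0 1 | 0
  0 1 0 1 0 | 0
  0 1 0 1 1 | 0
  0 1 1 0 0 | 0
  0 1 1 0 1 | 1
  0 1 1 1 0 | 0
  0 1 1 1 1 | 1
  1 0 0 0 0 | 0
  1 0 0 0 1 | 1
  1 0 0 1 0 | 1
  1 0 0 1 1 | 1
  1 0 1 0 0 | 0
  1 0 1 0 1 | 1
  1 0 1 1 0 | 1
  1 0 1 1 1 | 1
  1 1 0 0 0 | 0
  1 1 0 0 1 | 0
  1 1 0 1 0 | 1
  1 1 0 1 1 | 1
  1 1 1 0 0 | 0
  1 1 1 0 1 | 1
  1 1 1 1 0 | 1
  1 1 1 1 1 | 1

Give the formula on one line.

  ~b = 11111111000000001111111100000000
  (c | ~b) = 11111111000011111111111100001111
  (e & (c | ~b)) = 01010101000001010101010100000101
  ~c = 11110000111100001111000011110000
  (a & ~c) = 00000000000000001111000011110000
  ~d = 11001100110011001100110011001100
  ((a & ~c) | ~d) = 11001100110011001111110011111100
  (((a & ~c) | ~d) | a) = 11001100110011001111111111111111
  ((((a & ~c) | ~d) | a) & d) = 00000000000000000011001100110011
  ((e & (c | ~b)) | ((((a & ~c) | ~d) | a) & d)) = 01010101000001010111011100110111

((e & (c | ~b)) | ((((a & ~c) | ~d) | a) & d))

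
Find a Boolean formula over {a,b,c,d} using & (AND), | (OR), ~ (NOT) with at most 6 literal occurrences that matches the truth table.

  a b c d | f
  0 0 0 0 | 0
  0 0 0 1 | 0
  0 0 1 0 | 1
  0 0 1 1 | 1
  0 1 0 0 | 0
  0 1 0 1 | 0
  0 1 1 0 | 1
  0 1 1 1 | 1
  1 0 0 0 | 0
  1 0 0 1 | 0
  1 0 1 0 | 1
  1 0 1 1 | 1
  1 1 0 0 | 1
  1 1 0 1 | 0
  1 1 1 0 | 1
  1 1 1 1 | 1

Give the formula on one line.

(c | (b & (~d & a)))

  ~d = 1010101010101010
  (~d & a) = 0000000010101010
  (b & (~d & a)) = 0000000000001010
  (c | (b & (~d & a))) = 0011001100111011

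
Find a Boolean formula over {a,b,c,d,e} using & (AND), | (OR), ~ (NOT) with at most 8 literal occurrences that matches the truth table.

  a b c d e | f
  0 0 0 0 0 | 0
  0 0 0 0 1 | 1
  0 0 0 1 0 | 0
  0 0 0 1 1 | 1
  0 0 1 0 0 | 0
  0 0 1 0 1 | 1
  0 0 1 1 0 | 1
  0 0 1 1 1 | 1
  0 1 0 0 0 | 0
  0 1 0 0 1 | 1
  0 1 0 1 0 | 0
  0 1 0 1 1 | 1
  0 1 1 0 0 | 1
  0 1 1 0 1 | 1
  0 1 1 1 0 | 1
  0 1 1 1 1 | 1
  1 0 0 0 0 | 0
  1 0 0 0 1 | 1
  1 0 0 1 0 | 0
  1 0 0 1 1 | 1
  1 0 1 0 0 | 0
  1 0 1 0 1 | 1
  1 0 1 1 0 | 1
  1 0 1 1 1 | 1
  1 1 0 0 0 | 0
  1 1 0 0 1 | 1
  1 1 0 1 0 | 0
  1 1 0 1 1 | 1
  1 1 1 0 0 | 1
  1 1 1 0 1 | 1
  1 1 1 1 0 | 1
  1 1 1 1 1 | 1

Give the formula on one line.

(e | ((((~e & b) | d) | (b & e)) & (~e & c)))

  ~e = 10101010101010101010101010101010
  (~e & b) = 00000000101010100000000010101010
  ((~e & b) | d) = 00110011101110110011001110111011
  (b & e) = 00000000010101010000000001010101
  (((~e & b) | d) | (b & e)) = 00110011111111110011001111111111
  (~e & c) = 00001010000010100000101000001010
  ((((~e & b) | d) | (b & e)) & (~e & c)) = 00000010000010100000001000001010
  (e | ((((~e & b) | d) | (b & e)) & (~e & c))) = 01010111010111110101011101011111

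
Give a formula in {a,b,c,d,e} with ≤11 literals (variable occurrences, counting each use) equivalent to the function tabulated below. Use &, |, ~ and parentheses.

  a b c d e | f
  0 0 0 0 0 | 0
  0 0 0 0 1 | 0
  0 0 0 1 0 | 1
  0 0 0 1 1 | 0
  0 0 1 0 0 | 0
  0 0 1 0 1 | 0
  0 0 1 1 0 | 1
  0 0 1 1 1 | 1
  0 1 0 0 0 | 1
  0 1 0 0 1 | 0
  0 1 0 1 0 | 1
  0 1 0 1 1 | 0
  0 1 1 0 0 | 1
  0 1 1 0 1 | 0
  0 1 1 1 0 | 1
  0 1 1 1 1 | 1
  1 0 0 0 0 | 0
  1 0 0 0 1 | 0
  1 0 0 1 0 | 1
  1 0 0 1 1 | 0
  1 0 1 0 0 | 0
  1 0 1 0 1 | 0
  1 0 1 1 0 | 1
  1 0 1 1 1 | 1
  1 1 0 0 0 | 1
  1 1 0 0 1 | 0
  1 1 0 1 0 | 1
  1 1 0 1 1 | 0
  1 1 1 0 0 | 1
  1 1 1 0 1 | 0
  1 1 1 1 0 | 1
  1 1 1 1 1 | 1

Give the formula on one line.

((d & ((c | ~e) & (d | ~e))) | (~e & (b & ~d)))

  ~e = 10101010101010101010101010101010
  (c | ~e) = 10101111101011111010111110101111
  (d | ~e) = 10111011101110111011101110111011
  ((c | ~e) & (d | ~e)) = 10101011101010111010101110101011
  (d & ((c | ~e) & (d | ~e))) = 00100011001000110010001100100011
  ~d = 11001100110011001100110011001100
  (b & ~d) = 00000000110011000000000011001100
  (~e & (b & ~d)) = 00000000100010000000000010001000
  ((d & ((c | ~e) & (d | ~e))) | (~e & (b & ~d))) = 00100011101010110010001110101011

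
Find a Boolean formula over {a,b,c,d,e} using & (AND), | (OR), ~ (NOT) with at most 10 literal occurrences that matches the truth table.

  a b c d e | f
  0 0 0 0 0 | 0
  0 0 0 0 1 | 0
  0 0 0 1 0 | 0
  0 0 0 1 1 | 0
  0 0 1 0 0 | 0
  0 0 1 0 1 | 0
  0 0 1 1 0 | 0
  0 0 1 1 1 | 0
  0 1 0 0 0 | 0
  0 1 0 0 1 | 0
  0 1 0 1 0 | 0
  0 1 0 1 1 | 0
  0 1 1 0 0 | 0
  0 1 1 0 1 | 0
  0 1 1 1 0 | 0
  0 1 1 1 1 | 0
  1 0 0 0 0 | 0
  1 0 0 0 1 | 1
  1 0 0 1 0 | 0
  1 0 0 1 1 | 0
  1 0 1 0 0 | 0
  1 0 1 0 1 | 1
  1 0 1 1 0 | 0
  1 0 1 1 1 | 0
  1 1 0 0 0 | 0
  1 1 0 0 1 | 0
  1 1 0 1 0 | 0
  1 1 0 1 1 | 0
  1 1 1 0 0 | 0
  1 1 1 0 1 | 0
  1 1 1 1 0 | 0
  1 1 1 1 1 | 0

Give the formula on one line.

  ~b = 11111111000000001111111100000000
  ~e = 10101010101010101010101010101010
  (b & ~e) = 00000000101010100000000010101010
  (e | d) = 01110111011101110111011101110111
  (a & (e | d)) = 00000000000000000111011101110111
  ~d = 11001100110011001100110011001100
  ((a & (e | d)) & ~d) = 00000000000000000100010001000100
  (~b | d) = 11111111001100111111111100110011
  (((a & (e | d)) & ~d) & (~b | d)) = 00000000000000000100010000000000
  ((b & ~e) | (((a & (e | d)) & ~d) & (~b | d))) = 00000000101010100100010010101010
  (~b & ((b & ~e) | (((a & (e | d)) & ~d) & (~b | d)))) = 00000000000000000100010000000000

(~b & ((b & ~e) | (((a & (e | d)) & ~d) & (~b | d))))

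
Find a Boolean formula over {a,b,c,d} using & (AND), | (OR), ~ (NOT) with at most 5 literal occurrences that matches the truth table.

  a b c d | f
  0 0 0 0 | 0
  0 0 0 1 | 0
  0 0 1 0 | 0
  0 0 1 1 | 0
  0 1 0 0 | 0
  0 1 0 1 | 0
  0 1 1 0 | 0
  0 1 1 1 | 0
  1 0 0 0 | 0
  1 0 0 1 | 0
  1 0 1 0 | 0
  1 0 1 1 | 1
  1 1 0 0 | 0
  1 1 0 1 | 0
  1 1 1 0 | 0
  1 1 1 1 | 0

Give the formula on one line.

(((~b & a) & c) & d)

  ~b = 1111000011110000
  (~b & a) = 0000000011110000
  ((~b & a) & c) = 0000000000110000
  (((~b & a) & c) & d) = 0000000000010000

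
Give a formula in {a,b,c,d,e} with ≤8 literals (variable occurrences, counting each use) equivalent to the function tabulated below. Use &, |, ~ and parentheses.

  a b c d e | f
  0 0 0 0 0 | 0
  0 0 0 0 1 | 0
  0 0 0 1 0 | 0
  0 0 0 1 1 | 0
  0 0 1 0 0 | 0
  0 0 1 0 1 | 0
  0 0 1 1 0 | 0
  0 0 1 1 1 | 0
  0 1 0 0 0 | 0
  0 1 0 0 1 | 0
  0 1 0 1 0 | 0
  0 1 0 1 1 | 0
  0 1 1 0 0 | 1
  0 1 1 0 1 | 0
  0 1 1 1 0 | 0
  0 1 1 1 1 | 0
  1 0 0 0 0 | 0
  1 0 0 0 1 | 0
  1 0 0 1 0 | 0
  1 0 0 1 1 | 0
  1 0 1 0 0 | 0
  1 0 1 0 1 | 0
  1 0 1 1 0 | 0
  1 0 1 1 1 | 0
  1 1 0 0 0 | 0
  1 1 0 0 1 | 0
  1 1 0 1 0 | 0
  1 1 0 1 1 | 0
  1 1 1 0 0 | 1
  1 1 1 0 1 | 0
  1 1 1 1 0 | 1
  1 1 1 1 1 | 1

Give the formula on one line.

((c & b) & ((~e & ~d) | (d & a)))

  (c & b) = 00000000000011110000000000001111
  ~e = 10101010101010101010101010101010
  ~d = 11001100110011001100110011001100
  (~e & ~d) = 10001000100010001000100010001000
  (d & a) = 00000000000000000011001100110011
  ((~e & ~d) | (d & a)) = 10001000100010001011101110111011
  ((c & b) & ((~e & ~d) | (d & a))) = 00000000000010000000000000001011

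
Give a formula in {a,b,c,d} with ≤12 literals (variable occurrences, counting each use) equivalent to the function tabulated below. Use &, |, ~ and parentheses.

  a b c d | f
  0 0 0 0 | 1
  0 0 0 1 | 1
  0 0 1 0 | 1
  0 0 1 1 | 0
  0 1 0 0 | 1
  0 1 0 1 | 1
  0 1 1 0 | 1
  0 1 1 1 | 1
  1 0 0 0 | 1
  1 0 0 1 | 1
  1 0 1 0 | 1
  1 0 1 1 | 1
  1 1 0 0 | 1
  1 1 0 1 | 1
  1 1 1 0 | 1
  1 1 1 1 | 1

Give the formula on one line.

(((c & (~d | (~c | a))) | b) | ((~c | b) | (a | ~c)))

  ~d = 1010101010101010
  ~c = 1100110011001100
  (~c | a) = 1100110011111111
  (~d | (~c | a)) = 1110111011111111
  (c & (~d | (~c | a))) = 0010001000110011
  ((c & (~d | (~c | a))) | b) = 0010111100111111
  (~c | b) = 1100111111001111
  (a | ~c) = 1100110011111111
  ((~c | b) | (a | ~c)) = 1100111111111111
  (((c & (~d | (~c | a))) | b) | ((~c | b) | (a | ~c))) = 1110111111111111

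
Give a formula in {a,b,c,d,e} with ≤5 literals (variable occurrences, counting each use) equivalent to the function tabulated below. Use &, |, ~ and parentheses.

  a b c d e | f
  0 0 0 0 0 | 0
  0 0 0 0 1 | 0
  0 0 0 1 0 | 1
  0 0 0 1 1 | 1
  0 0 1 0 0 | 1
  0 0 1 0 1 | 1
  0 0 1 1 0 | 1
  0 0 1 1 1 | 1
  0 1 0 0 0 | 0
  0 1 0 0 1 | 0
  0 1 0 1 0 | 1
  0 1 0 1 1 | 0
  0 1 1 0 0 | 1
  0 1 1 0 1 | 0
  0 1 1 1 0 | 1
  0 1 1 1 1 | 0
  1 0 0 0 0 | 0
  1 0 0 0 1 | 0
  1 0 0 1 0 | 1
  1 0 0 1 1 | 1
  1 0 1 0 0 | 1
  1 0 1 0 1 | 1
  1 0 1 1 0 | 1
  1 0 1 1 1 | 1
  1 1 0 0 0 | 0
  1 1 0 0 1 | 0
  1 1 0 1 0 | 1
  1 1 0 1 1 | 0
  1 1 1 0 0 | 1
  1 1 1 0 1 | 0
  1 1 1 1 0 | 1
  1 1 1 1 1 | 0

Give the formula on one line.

  (d | c) = 00111111001111110011111100111111
  ~b = 11111111000000001111111100000000
  ~e = 10101010101010101010101010101010
  (~b | ~e) = 11111111101010101111111110101010
  ((d | c) & (~b | ~e)) = 00111111001010100011111100101010

((d | c) & (~b | ~e))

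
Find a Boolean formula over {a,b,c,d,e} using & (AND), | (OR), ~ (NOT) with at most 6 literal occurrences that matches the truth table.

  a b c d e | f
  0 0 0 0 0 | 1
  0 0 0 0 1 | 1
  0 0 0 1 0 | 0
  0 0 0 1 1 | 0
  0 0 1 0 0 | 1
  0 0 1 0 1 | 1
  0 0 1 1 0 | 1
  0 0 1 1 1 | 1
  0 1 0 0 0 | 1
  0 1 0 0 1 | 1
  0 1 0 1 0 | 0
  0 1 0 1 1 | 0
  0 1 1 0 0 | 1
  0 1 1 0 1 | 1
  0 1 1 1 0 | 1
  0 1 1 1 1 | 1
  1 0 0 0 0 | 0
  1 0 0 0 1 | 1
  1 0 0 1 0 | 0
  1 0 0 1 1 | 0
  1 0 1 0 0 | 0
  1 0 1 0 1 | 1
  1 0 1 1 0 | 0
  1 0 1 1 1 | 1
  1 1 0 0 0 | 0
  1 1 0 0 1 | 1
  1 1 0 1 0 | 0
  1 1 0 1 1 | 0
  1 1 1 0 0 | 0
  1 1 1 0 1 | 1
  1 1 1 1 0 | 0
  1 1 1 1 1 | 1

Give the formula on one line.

((~d | c) & (~a | e))

  ~d = 11001100110011001100110011001100
  (~d | c) = 11001111110011111100111111001111
  ~a = 11111111111111110000000000000000
  (~a | e) = 11111111111111110101010101010101
  ((~d | c) & (~a | e)) = 11001111110011110100010101000101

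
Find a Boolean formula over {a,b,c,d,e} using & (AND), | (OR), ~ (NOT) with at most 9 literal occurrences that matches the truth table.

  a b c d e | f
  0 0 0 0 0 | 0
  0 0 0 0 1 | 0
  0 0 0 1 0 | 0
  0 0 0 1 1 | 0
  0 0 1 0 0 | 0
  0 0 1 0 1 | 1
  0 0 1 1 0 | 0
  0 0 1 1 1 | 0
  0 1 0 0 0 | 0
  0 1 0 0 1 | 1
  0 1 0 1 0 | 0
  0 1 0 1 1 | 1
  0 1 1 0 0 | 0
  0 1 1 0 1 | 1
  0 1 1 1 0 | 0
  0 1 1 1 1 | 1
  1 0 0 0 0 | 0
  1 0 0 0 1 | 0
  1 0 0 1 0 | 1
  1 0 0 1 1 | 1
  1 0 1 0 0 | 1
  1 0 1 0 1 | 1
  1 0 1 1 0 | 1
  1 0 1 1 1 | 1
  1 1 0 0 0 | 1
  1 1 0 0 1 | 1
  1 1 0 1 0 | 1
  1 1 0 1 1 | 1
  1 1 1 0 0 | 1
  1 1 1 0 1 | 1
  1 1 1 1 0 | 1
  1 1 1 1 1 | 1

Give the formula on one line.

((a | e) & (((~d & c) | b) | (a & d)))

  (a | e) = 01010101010101011111111111111111
  ~d = 11001100110011001100110011001100
  (~d & c) = 00001100000011000000110000001100
  ((~d & c) | b) = 00001100111111110000110011111111
  (a & d) = 00000000000000000011001100110011
  (((~d & c) | b) | (a & d)) = 00001100111111110011111111111111
  ((a | e) & (((~d & c) | b) | (a & d))) = 00000100010101010011111111111111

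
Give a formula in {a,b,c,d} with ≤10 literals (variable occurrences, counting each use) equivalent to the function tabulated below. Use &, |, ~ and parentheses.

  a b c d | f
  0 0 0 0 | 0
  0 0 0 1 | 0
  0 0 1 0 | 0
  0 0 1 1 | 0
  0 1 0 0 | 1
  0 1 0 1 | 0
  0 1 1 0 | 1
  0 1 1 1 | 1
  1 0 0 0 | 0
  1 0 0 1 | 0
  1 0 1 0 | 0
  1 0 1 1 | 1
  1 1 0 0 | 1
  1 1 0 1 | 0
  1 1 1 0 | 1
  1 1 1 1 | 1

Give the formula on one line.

  (a & d) = 0000000001010101
  (c & (a & d)) = 0000000000010001
  ((c & (a & d)) | b) = 0000111100011111
  (d & a) = 0000000001010101
  (((c & (a & d)) | b) | (d & a)) = 0000111101011111
  ~d = 1010101010101010
  (~d | c) = 1011101110111011
  ((((c & (a & d)) | b) | (d & a)) & (~d | c)) = 0000101100011011

((((c & (a & d)) | b) | (d & a)) & (~d | c))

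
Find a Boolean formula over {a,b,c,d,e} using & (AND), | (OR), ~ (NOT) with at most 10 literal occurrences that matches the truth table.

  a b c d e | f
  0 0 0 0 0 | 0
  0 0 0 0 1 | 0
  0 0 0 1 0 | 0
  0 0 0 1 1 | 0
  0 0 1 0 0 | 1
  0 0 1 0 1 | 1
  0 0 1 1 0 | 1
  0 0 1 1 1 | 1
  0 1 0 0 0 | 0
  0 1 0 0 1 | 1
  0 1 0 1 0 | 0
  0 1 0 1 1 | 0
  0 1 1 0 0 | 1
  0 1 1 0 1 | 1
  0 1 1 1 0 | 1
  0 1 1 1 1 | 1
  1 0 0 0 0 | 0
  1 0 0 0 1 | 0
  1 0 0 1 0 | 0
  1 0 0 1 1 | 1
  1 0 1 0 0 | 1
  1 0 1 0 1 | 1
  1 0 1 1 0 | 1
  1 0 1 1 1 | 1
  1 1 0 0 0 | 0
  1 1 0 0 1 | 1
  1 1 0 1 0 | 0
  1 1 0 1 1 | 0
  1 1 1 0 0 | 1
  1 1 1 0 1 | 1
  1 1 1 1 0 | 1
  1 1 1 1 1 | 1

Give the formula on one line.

  ~b = 11111111000000001111111100000000
  (d & ~b) = 00110011000000000011001100000000
  (e & (d & ~b)) = 00010001000000000001000100000000
  ((e & (d & ~b)) & a) = 00000000000000000001000100000000
  (b & e) = 00000000010101010000000001010101
  ~d = 11001100110011001100110011001100
  ((b & e) & ~d) = 00000000010001000000000001000100
  (((b & e) & ~d) | c) = 00001111010011110000111101001111
  (((e & (d & ~b)) & a) | (((b & e) & ~d) | c)) = 00001111010011110001111101001111

(((e & (d & ~b)) & a) | (((b & e) & ~d) | c))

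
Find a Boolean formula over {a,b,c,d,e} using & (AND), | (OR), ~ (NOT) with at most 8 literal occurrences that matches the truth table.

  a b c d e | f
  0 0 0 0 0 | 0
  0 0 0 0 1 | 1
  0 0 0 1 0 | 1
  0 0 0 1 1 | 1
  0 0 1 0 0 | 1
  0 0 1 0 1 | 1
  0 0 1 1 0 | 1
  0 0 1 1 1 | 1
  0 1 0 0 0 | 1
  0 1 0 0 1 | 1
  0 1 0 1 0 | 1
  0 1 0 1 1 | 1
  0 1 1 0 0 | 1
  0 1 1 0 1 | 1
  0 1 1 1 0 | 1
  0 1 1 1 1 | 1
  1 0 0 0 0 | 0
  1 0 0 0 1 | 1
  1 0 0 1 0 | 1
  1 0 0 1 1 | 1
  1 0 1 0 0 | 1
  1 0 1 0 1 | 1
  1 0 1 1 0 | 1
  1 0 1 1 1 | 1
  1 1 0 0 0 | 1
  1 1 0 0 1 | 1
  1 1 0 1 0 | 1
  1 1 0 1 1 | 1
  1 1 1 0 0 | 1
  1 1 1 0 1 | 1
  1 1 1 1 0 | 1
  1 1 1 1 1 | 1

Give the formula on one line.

  ~c = 11110000111100001111000011110000
  (b & ~c) = 00000000111100000000000011110000
  (e | (b & ~c)) = 01010101111101010101010111110101
  (d | e) = 01110111011101110111011101110111
  ~e = 10101010101010101010101010101010
  (~e & c) = 00001010000010100000101000001010
  ((d | e) | (~e & c)) = 01111111011111110111111101111111
  ((e | (b & ~c)) | ((d | e) | (~e & c))) = 01111111111111110111111111111111

((e | (b & ~c)) | ((d | e) | (~e & c)))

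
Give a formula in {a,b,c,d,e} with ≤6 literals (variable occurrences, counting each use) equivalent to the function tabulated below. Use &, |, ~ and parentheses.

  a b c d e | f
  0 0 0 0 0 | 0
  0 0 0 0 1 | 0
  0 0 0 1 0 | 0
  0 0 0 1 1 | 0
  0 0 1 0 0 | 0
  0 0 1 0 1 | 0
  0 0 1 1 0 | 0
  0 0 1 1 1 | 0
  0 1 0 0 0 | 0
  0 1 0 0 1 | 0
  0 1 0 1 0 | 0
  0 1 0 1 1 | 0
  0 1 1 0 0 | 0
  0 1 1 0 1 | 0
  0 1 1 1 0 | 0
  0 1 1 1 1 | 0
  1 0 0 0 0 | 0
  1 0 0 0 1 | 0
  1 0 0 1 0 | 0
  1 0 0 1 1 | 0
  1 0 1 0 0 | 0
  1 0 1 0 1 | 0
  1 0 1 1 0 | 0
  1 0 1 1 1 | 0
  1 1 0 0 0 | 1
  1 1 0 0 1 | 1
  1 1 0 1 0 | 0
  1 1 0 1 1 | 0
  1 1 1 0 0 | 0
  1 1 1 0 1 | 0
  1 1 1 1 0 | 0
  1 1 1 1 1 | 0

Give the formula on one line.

(((d | b) & ((~c | ~a) & ~d)) & a)

  (d | b) = 00110011111111110011001111111111
  ~c = 11110000111100001111000011110000
  ~a = 11111111111111110000000000000000
  (~c | ~a) = 11111111111111111111000011110000
  ~d = 11001100110011001100110011001100
  ((~c | ~a) & ~d) = 11001100110011001100000011000000
  ((d | b) & ((~c | ~a) & ~d)) = 00000000110011000000000011000000
  (((d | b) & ((~c | ~a) & ~d)) & a) = 00000000000000000000000011000000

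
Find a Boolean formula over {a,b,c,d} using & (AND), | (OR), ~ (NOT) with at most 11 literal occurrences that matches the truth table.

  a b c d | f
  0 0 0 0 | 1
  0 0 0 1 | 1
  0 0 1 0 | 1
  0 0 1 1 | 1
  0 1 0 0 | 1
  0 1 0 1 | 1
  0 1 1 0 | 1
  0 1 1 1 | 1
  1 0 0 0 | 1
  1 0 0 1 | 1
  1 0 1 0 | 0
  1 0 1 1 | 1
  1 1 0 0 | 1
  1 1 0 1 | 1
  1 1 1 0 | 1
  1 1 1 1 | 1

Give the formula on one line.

((d | ~a) | ((~c | b) & ((b & d) | (a & ~d))))

  ~a = 1111111100000000
  (d | ~a) = 1111111101010101
  ~c = 1100110011001100
  (~c | b) = 1100111111001111
  (b & d) = 0000010100000101
  ~d = 1010101010101010
  (a & ~d) = 0000000010101010
  ((b & d) | (a & ~d)) = 0000010110101111
  ((~c | b) & ((b & d) | (a & ~d))) = 0000010110001111
  ((d | ~a) | ((~c | b) & ((b & d) | (a & ~d)))) = 1111111111011111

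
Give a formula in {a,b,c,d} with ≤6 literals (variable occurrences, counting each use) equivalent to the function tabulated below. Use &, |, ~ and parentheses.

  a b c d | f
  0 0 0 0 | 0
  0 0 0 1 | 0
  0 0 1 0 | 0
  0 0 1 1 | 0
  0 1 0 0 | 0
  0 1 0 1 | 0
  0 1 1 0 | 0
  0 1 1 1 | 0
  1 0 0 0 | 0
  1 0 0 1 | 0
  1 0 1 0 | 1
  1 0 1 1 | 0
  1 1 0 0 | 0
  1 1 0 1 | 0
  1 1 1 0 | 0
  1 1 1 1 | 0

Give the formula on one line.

  ~b = 1111000011110000
  (a & ~b) = 0000000011110000
  (~b & c) = 0011000000110000
  ~d = 1010101010101010
  (~d & ~b) = 1010000010100000
  ((~b & c) & (~d & ~b)) = 0010000000100000
  ((a & ~b) & ((~b & c) & (~d & ~b))) = 0000000000100000

((a & ~b) & ((~b & c) & (~d & ~b)))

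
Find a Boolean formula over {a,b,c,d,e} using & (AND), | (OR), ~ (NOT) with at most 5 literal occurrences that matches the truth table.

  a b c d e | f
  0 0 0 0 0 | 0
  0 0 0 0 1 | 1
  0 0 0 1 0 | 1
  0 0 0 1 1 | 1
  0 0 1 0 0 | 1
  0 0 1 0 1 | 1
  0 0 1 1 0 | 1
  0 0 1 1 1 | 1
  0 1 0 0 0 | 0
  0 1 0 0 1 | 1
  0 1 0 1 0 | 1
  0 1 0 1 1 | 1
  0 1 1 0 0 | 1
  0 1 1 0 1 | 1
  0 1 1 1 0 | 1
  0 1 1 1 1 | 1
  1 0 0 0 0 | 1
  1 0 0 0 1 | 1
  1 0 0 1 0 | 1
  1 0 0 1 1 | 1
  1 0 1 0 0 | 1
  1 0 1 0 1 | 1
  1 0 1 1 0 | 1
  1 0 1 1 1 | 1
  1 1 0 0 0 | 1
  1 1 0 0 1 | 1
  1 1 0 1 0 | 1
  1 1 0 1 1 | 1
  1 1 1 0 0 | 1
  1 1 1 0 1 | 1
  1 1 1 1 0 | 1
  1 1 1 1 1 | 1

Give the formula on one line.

((a | (c | d)) | e)

  (c | d) = 00111111001111110011111100111111
  (a | (c | d)) = 00111111001111111111111111111111
  ((a | (c | d)) | e) = 01111111011111111111111111111111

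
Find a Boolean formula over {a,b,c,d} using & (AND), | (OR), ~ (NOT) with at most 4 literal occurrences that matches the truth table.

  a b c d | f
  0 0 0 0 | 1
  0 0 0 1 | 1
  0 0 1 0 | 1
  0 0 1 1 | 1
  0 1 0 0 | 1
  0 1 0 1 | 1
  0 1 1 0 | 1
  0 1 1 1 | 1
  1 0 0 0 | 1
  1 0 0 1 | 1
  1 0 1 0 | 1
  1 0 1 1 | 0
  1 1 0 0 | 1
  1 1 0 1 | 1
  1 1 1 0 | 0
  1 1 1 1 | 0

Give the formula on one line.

(~a | (~c | (~d & ~b)))

  ~a = 1111111100000000
  ~c = 1100110011001100
  ~d = 1010101010101010
  ~b = 1111000011110000
  (~d & ~b) = 1010000010100000
  (~c | (~d & ~b)) = 1110110011101100
  (~a | (~c | (~d & ~b))) = 1111111111101100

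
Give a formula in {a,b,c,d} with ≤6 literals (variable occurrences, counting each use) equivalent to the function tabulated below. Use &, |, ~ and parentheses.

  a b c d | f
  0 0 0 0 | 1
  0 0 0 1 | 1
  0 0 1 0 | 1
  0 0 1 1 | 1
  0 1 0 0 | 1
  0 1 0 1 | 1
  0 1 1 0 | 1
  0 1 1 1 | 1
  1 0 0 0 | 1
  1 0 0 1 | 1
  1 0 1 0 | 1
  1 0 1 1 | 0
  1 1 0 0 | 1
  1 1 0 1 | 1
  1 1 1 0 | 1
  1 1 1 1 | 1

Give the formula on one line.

(((a & ~d) | (a & b)) | (~a | ~c))

  ~d = 1010101010101010
  (a & ~d) = 0000000010101010
  (a & b) = 0000000000001111
  ((a & ~d) | (a & b)) = 0000000010101111
  ~a = 1111111100000000
  ~c = 1100110011001100
  (~a | ~c) = 1111111111001100
  (((a & ~d) | (a & b)) | (~a | ~c)) = 1111111111101111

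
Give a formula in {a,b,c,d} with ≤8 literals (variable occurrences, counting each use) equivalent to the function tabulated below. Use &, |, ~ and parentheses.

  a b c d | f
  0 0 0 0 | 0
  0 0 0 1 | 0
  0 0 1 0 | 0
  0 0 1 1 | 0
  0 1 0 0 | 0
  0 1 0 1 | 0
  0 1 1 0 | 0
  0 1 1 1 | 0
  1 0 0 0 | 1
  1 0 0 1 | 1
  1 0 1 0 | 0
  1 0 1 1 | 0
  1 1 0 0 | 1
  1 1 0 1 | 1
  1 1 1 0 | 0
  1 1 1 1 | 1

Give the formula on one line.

  ~c = 1100110011001100
  (~c & a) = 0000000011001100
  ~b = 1111000011110000
  (~b | a) = 1111000011111111
  (d & (~b | a)) = 0101000001010101
  ((d & (~b | a)) & b) = 0000000000000101
  ((~c & a) | ((d & (~b | a)) & b)) = 0000000011001101

((~c & a) | ((d & (~b | a)) & b))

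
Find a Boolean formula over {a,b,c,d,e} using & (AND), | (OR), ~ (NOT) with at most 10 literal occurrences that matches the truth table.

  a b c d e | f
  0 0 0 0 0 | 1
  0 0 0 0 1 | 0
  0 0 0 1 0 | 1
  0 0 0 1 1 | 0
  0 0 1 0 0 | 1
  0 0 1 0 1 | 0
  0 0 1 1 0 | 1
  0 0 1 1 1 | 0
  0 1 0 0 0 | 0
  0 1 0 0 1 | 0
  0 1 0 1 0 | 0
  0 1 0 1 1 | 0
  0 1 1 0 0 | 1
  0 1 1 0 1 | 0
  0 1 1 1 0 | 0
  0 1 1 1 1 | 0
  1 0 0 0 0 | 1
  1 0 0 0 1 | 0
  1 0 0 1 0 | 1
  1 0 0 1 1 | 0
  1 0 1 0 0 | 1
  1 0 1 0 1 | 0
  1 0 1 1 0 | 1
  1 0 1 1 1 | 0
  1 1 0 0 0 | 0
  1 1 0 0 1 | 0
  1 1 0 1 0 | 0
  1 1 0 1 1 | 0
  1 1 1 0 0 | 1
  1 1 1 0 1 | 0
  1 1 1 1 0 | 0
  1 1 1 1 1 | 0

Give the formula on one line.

(~e & ((~b | (c & ~d)) & (((a & d) | ~e) | ~c)))

  ~e = 10101010101010101010101010101010
  ~b = 11111111000000001111111100000000
  ~d = 11001100110011001100110011001100
  (c & ~d) = 00001100000011000000110000001100
  (~b | (c & ~d)) = 11111111000011001111111100001100
  (a & d) = 00000000000000000011001100110011
  ((a & d) | ~e) = 10101010101010101011101110111011
  ~c = 11110000111100001111000011110000
  (((a & d) | ~e) | ~c) = 11111010111110101111101111111011
  ((~b | (c & ~d)) & (((a & d) | ~e) | ~c)) = 11111010000010001111101100001000
  (~e & ((~b | (c & ~d)) & (((a & d) | ~e) | ~c))) = 10101010000010001010101000001000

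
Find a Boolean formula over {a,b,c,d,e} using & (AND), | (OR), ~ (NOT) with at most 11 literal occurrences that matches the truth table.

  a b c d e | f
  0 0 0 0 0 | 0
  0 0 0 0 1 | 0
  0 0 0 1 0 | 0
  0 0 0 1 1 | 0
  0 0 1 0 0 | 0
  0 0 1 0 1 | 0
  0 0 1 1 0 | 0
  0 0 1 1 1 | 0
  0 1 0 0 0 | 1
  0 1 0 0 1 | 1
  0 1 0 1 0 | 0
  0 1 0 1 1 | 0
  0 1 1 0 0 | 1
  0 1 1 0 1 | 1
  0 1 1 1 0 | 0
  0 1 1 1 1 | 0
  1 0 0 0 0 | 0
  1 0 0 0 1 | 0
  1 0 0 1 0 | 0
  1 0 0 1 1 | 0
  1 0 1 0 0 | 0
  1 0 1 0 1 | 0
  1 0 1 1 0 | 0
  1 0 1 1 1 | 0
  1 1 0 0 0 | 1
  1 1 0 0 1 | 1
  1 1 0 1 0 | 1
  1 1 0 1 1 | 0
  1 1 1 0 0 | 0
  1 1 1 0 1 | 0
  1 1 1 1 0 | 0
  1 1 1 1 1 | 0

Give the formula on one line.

(((a & (d & ~e)) | (b & ~d)) & (((b & a) & ~c) | ~a))

  ~e = 10101010101010101010101010101010
  (d & ~e) = 00100010001000100010001000100010
  (a & (d & ~e)) = 00000000000000000010001000100010
  ~d = 11001100110011001100110011001100
  (b & ~d) = 00000000110011000000000011001100
  ((a & (d & ~e)) | (b & ~d)) = 00000000110011000010001011101110
  (b & a) = 00000000000000000000000011111111
  ~c = 11110000111100001111000011110000
  ((b & a) & ~c) = 00000000000000000000000011110000
  ~a = 11111111111111110000000000000000
  (((b & a) & ~c) | ~a) = 11111111111111110000000011110000
  (((a & (d & ~e)) | (b & ~d)) & (((b & a) & ~c) | ~a)) = 00000000110011000000000011100000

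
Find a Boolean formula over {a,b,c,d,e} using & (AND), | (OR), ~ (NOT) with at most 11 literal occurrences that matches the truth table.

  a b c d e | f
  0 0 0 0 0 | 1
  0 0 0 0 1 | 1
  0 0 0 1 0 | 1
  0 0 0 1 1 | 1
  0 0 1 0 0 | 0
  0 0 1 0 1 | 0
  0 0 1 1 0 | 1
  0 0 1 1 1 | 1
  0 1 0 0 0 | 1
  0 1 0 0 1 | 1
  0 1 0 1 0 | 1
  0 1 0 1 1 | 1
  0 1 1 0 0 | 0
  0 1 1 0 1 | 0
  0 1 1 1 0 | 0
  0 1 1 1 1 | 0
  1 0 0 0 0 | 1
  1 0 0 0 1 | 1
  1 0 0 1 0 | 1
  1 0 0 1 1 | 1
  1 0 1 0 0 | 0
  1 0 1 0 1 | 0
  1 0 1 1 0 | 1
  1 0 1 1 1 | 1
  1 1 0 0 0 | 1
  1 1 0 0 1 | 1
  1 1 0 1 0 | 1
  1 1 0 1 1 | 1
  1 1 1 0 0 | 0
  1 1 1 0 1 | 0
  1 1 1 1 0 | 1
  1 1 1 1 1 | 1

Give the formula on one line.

((d & ((~e | (c | (e & ~b))) & (a | ~b))) | ~c)

  ~e = 10101010101010101010101010101010
  ~b = 11111111000000001111111100000000
  (e & ~b) = 01010101000000000101010100000000
  (c | (e & ~b)) = 01011111000011110101111100001111
  (~e | (c | (e & ~b))) = 11111111101011111111111110101111
  (a | ~b) = 11111111000000001111111111111111
  ((~e | (c | (e & ~b))) & (a | ~b)) = 11111111000000001111111110101111
  (d & ((~e | (c | (e & ~b))) & (a | ~b))) = 00110011000000000011001100100011
  ~c = 11110000111100001111000011110000
  ((d & ((~e | (c | (e & ~b))) & (a | ~b))) | ~c) = 11110011111100001111001111110011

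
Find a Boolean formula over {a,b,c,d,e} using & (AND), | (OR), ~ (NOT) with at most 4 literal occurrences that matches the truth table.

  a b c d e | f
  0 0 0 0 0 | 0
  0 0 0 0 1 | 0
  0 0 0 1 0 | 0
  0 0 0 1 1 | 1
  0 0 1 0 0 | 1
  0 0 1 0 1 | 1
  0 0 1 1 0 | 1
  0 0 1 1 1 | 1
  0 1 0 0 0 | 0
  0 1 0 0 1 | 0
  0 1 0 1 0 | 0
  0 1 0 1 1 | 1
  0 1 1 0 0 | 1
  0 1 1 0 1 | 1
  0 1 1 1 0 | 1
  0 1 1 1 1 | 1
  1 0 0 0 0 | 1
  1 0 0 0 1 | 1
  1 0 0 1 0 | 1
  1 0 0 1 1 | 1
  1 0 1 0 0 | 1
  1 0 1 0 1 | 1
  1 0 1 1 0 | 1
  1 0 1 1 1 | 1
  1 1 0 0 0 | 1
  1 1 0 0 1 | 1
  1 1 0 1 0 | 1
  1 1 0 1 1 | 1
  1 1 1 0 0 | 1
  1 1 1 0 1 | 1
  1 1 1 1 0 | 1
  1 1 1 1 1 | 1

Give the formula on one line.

  (d & e) = 00010001000100010001000100010001
  (c | (d & e)) = 00011111000111110001111100011111
  ((c | (d & e)) | a) = 00011111000111111111111111111111

((c | (d & e)) | a)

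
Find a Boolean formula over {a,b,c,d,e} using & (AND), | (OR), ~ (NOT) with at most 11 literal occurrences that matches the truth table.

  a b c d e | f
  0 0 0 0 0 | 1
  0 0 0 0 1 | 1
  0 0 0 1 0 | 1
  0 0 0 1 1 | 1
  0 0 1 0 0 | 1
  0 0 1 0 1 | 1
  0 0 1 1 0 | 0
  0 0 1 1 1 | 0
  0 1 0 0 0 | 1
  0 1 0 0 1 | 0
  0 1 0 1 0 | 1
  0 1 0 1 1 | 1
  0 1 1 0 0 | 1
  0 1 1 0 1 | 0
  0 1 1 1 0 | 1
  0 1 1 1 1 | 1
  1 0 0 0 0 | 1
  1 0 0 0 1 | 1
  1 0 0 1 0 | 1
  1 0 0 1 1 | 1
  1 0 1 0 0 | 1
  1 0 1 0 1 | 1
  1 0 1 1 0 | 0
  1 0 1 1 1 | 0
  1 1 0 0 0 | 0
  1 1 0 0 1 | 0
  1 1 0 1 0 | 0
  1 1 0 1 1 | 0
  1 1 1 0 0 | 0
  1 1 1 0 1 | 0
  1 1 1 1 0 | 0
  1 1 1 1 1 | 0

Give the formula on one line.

  ~d = 11001100110011001100110011001100
  ~c = 11110000111100001111000011110000
  (~d | ~c) = 11111100111111001111110011111100
  ~b = 11111111000000001111111100000000
  ((~d | ~c) & ~b) = 11111100000000001111110000000000
  ~a = 11111111111111110000000000000000
  (b & ~a) = 00000000111111110000000000000000
  ~e = 10101010101010101010101010101010
  (a | d) = 00110011001100111111111111111111
  (~e | (a | d)) = 10111011101110111111111111111111
  ((b & ~a) & (~e | (a | d))) = 00000000101110110000000000000000
  (((~d | ~c) & ~b) | ((b & ~a) & (~e | (a | d)))) = 11111100101110111111110000000000

(((~d | ~c) & ~b) | ((b & ~a) & (~e | (a | d))))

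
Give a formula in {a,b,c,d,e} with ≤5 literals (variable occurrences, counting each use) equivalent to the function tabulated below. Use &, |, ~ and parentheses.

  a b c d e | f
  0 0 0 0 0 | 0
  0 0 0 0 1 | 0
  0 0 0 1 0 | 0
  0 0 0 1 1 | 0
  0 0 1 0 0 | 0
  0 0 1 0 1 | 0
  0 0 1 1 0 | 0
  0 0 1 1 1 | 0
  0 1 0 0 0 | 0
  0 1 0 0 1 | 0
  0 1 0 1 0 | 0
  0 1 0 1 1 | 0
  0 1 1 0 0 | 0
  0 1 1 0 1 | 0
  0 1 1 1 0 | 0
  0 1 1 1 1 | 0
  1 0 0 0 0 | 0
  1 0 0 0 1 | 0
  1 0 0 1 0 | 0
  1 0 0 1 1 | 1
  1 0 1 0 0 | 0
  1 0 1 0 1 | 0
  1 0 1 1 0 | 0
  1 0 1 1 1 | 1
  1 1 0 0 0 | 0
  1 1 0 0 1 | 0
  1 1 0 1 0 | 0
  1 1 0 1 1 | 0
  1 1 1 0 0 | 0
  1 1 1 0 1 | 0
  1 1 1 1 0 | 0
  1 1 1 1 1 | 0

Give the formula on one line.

  ~b = 11111111000000001111111100000000
  (a & ~b) = 00000000000000001111111100000000
  (e & (a & ~b)) = 00000000000000000101010100000000
  ((e & (a & ~b)) & d) = 00000000000000000001000100000000

((e & (a & ~b)) & d)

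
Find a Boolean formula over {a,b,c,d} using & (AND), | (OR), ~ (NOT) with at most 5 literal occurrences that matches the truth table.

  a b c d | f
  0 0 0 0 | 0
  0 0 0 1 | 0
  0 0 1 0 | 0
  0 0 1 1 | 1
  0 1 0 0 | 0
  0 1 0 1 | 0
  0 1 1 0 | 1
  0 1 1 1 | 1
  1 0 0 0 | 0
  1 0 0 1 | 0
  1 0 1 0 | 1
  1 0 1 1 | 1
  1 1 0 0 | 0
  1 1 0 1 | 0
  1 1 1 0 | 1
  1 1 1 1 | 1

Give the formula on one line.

  ~a = 1111111100000000
  (d & ~a) = 0101010100000000
  (b | a) = 0000111111111111
  ((d & ~a) | (b | a)) = 0101111111111111
  (c & ((d & ~a) | (b | a))) = 0001001100110011

(c & ((d & ~a) | (b | a)))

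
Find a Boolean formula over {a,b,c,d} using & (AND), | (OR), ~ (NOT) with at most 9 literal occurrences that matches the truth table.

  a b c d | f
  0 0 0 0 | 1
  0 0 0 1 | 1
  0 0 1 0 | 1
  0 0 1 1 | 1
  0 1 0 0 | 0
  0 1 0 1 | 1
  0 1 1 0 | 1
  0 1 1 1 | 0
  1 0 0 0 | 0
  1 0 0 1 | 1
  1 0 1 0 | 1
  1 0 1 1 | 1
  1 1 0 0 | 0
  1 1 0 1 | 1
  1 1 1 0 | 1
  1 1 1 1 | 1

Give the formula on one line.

  ~b = 1111000011110000
  ~a = 1111111100000000
  (~b & ~a) = 1111000000000000
  ~c = 1100110011001100
  (~a & ~c) = 1100110000000000
  ~d = 1010101010101010
  (~d | a) = 1010101011111111
  ((~a & ~c) | (~d | a)) = 1110111011111111
  (c | d) = 0111011101110111
  (((~a & ~c) | (~d | a)) & (c | d)) = 0110011001110111
  ((~b & ~a) | (((~a & ~c) | (~d | a)) & (c | d))) = 1111011001110111

((~b & ~a) | (((~a & ~c) | (~d | a)) & (c | d)))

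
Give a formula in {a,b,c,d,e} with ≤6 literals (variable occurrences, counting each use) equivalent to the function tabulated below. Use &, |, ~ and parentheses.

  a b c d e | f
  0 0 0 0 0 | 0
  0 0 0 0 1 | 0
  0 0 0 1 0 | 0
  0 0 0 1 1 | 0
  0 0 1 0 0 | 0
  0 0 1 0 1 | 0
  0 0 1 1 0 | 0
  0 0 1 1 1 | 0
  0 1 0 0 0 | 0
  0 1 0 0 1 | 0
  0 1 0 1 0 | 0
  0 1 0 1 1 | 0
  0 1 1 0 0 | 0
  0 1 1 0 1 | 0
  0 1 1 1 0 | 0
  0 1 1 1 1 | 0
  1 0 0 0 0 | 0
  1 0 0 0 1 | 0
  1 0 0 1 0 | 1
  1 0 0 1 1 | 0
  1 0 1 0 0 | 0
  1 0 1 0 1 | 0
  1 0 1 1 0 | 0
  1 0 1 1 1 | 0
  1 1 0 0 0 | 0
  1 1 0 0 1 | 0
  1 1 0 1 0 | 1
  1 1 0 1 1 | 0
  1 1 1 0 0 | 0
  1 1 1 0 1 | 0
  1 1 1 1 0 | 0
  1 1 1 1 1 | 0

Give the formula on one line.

(((d & a) & (~d | ~e)) & ~c)

  (d & a) = 00000000000000000011001100110011
  ~d = 11001100110011001100110011001100
  ~e = 10101010101010101010101010101010
  (~d | ~e) = 11101110111011101110111011101110
  ((d & a) & (~d | ~e)) = 00000000000000000010001000100010
  ~c = 11110000111100001111000011110000
  (((d & a) & (~d | ~e)) & ~c) = 00000000000000000010000000100000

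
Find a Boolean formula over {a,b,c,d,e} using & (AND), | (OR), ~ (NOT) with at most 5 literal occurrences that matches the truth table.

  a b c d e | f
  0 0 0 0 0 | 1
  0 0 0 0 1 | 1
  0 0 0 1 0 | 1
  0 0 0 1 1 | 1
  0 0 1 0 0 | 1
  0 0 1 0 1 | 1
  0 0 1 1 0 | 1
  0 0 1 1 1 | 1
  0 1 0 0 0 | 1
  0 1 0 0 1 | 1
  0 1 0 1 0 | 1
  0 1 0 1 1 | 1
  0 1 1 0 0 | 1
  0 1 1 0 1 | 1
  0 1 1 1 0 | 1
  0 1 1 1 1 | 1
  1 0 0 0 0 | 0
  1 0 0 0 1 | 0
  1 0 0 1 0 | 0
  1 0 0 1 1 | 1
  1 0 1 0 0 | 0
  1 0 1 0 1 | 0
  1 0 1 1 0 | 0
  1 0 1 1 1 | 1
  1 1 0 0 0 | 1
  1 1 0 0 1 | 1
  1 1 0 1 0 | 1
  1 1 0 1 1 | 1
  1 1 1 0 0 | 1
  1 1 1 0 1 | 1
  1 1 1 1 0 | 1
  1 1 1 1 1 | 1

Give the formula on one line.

((e & d) | (~a | b))

  (e & d) = 00010001000100010001000100010001
  ~a = 11111111111111110000000000000000
  (~a | b) = 11111111111111110000000011111111
  ((e & d) | (~a | b)) = 11111111111111110001000111111111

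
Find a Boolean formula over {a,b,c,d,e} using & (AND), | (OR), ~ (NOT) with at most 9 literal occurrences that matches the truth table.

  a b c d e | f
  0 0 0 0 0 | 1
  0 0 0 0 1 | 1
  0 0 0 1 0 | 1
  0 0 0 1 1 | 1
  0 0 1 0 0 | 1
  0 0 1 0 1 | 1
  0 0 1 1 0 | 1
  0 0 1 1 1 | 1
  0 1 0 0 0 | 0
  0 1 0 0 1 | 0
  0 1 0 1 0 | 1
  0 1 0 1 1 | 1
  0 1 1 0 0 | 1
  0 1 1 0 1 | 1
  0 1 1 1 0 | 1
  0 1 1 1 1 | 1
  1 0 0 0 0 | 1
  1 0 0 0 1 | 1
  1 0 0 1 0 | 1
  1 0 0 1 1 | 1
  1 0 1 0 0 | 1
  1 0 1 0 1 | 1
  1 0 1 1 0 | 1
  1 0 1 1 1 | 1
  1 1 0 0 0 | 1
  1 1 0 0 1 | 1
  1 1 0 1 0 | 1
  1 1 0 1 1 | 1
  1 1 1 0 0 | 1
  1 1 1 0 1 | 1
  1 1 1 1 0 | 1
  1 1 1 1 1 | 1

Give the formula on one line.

(((d | (~a | ~c)) & c) | ((d | a) | ~b))

  ~a = 11111111111111110000000000000000
  ~c = 11110000111100001111000011110000
  (~a | ~c) = 11111111111111111111000011110000
  (d | (~a | ~c)) = 11111111111111111111001111110011
  ((d | (~a | ~c)) & c) = 00001111000011110000001100000011
  (d | a) = 00110011001100111111111111111111
  ~b = 11111111000000001111111100000000
  ((d | a) | ~b) = 11111111001100111111111111111111
  (((d | (~a | ~c)) & c) | ((d | a) | ~b)) = 11111111001111111111111111111111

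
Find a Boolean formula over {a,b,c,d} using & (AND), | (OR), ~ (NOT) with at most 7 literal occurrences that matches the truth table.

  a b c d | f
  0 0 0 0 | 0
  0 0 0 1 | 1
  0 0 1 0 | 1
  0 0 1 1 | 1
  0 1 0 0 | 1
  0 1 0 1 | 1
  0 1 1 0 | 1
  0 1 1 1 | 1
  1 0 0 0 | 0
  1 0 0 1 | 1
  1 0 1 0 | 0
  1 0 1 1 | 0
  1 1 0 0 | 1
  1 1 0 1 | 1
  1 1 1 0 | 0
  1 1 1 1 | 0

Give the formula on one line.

((d | (b | c)) & (~a | ~c))

  (b | c) = 0011111100111111
  (d | (b | c)) = 0111111101111111
  ~a = 1111111100000000
  ~c = 1100110011001100
  (~a | ~c) = 1111111111001100
  ((d | (b | c)) & (~a | ~c)) = 0111111101001100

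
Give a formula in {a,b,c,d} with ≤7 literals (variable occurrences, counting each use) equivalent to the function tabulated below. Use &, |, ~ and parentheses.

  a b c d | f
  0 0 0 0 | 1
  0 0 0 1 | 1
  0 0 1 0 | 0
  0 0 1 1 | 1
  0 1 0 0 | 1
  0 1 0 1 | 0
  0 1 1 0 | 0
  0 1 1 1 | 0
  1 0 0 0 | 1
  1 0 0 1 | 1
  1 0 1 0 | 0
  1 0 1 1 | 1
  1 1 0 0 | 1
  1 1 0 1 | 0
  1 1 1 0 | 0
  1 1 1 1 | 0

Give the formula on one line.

  ~d = 1010101010101010
  ~c = 1100110011001100
  (~d & ~c) = 1000100010001000
  ~b = 1111000011110000
  (d & ~b) = 0101000001010000
  ((~d & ~c) | (d & ~b)) = 1101100011011000

((~d & ~c) | (d & ~b))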